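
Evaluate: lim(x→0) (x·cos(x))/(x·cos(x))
This is a 0/0 indeterminate form.

Apply L'Hôpital's rule: differentiate numerator and denominator separately.
  f(x) = x·cos(x)   ⇒   f'(x) = -x·sin(x) + cos(x)
  g(x) = x·cos(x)   ⇒   g'(x) = -x·sin(x) + cos(x)
  lim(x→0) f'(x)/g'(x) = lim(x→0) (-x·sin(x) + cos(x))/(-x·sin(x) + cos(x))
  = 1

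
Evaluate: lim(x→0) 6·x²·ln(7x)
This is a 0·∞ indeterminate form.

Rewrite 0·∞ as a quotient (0/0 or ∞/∞ form), then apply L'Hôpital's rule:
  lim(x→0) 6·x²·ln(7x) = 0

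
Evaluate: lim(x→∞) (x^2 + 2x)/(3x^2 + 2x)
This is an ∞/∞ indeterminate form.

Apply L'Hôpital's rule: differentiate numerator and denominator separately.
  f(x) = x^2 + 2·x   ⇒   f'(x) = 2·x + 2
  g(x) = 3·x^2 + 2·x   ⇒   g'(x) = 6·x + 2
  lim(x→∞) f'(x)/g'(x) = lim(x→∞) (2·x + 2)/(6·x + 2)
  = 1/3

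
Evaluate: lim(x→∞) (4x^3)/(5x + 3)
This is an ∞/∞ indeterminate form.

Apply L'Hôpital's rule: differentiate numerator and denominator separately.
  f(x) = 4·x^3   ⇒   f'(x) = 12·x^2
  g(x) = 5·x + 3   ⇒   g'(x) = 5
  lim(x→∞) f'(x)/g'(x) = lim(x→∞) (12·x^2)/(5)
  = ∞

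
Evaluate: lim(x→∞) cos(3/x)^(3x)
This is an exponential indeterminate form.

For exponential indeterminate forms, take the natural log:
  Let L = lim(x→∞) cos(3/x)^(3x)
  Then ln(L) = lim(x→∞) [exponent × ln(base)]
  Evaluate using L'Hôpital or standard limits, then exponentiate.
  L = 1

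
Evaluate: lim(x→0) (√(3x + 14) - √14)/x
This is a standard limit.

Factor or rationalize the expression:
  lim(x→0) (√(3x + 14) - √14)/x = 3·sqrt(14)/28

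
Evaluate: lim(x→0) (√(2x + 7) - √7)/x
This is a standard limit.

Factor or rationalize the expression:
  lim(x→0) (√(2x + 7) - √7)/x = sqrt(7)/7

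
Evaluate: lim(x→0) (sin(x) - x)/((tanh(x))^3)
This is a 0/0 indeterminate form.

Apply L'Hôpital's rule: differentiate numerator and denominator separately.
  f(x) = -x + sin(x)   ⇒   f'(x) = cos(x) - 1
  g(x) = tanh(x)^3   ⇒   g'(x) = (3 - 3·tanh(x)^2)·tanh(x)^2
  lim(x→0) f'(x)/g'(x) = lim(x→0) (cos(x) - 1)/((3 - 3·tanh(x)^2)·tanh(x)^2)
  = -1/6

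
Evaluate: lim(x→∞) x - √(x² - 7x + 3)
This is an ∞-∞ indeterminate form.

Combine fractions or rationalize to convert ∞-∞ to 0/0 form:
  lim(x→∞) x - √(x² - 7x + 3) = 7/2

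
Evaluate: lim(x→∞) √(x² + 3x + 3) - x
This is an ∞-∞ indeterminate form.

Combine fractions or rationalize to convert ∞-∞ to 0/0 form:
  lim(x→∞) √(x² + 3x + 3) - x = 3/2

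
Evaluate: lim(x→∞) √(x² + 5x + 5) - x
This is an ∞-∞ indeterminate form.

Combine fractions or rationalize to convert ∞-∞ to 0/0 form:
  lim(x→∞) √(x² + 5x + 5) - x = 5/2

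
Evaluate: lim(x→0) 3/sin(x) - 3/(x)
This is an ∞-∞ indeterminate form.

Combine fractions or rationalize to convert ∞-∞ to 0/0 form:
  lim(x→0) 3/sin(x) - 3/(x) = 0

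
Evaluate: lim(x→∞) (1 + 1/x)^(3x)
This is an exponential indeterminate form.

For exponential indeterminate forms, take the natural log:
  Let L = lim(x→∞) (1 + 1/x)^(3x)
  Then ln(L) = lim(x→∞) [exponent × ln(base)]
  Evaluate using L'Hôpital or standard limits, then exponentiate.
  L = e^(3)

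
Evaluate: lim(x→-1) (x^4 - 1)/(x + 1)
This is a standard limit.

Factor or rationalize the expression:
  lim(x→-1) (x^4 - 1)/(x + 1) = -4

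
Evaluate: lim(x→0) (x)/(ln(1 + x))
This is a 0/0 indeterminate form.

Apply L'Hôpital's rule: differentiate numerator and denominator separately.
  f(x) = x   ⇒   f'(x) = 1
  g(x) = ln(x + 1)   ⇒   g'(x) = 1/(x + 1)
  lim(x→0) f'(x)/g'(x) = lim(x→0) (1)/(1/(x + 1))
  = 1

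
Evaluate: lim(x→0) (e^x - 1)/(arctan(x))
This is a 0/0 indeterminate form.

Apply L'Hôpital's rule: differentiate numerator and denominator separately.
  f(x) = e^(x) - 1   ⇒   f'(x) = e^(x)
  g(x) = atan(x)   ⇒   g'(x) = 1/(x^2 + 1)
  lim(x→0) f'(x)/g'(x) = lim(x→0) (e^(x))/(1/(x^2 + 1))
  = 1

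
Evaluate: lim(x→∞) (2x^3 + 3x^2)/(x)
This is an ∞/∞ indeterminate form.

Apply L'Hôpital's rule: differentiate numerator and denominator separately.
  f(x) = 2·x^3 + 3·x^2   ⇒   f'(x) = 6·x^2 + 6·x
  g(x) = x   ⇒   g'(x) = 1
  lim(x→∞) f'(x)/g'(x) = lim(x→∞) (6·x^2 + 6·x)/(1)
  = ∞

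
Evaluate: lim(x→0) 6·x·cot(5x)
This is a 0·∞ indeterminate form.

Rewrite 0·∞ as a quotient (0/0 or ∞/∞ form), then apply L'Hôpital's rule:
  lim(x→0) 6·x·cot(5x) = 6/5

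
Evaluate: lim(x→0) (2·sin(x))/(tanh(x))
This is a 0/0 indeterminate form.

Apply L'Hôpital's rule: differentiate numerator and denominator separately.
  f(x) = 2·sin(x)   ⇒   f'(x) = 2·cos(x)
  g(x) = tanh(x)   ⇒   g'(x) = 1 - tanh(x)^2
  lim(x→0) f'(x)/g'(x) = lim(x→0) (2·cos(x))/(1 - tanh(x)^2)
  = 2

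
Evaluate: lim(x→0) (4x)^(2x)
This is an exponential indeterminate form.

For exponential indeterminate forms, take the natural log:
  Let L = lim(x→0) (4x)^(2x)
  Then ln(L) = lim(x→0) [exponent × ln(base)]
  Evaluate using L'Hôpital or standard limits, then exponentiate.
  L = 1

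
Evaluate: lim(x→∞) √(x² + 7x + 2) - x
This is an ∞-∞ indeterminate form.

Combine fractions or rationalize to convert ∞-∞ to 0/0 form:
  lim(x→∞) √(x² + 7x + 2) - x = 7/2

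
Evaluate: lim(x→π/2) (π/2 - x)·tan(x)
This is a 0·∞ indeterminate form.

Rewrite 0·∞ as a quotient (0/0 or ∞/∞ form), then apply L'Hôpital's rule:
  lim(x→π/2) (π/2 - x)·tan(x) = 1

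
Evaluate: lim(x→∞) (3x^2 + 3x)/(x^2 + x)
This is an ∞/∞ indeterminate form.

Apply L'Hôpital's rule: differentiate numerator and denominator separately.
  f(x) = 3·x^2 + 3·x   ⇒   f'(x) = 6·x + 3
  g(x) = x^2 + x   ⇒   g'(x) = 2·x + 1
  lim(x→∞) f'(x)/g'(x) = lim(x→∞) (6·x + 3)/(2·x + 1)
  = 3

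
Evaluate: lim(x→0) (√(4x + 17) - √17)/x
This is a standard limit.

Factor or rationalize the expression:
  lim(x→0) (√(4x + 17) - √17)/x = 2·sqrt(17)/17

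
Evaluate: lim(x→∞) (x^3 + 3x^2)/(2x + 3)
This is an ∞/∞ indeterminate form.

Apply L'Hôpital's rule: differentiate numerator and denominator separately.
  f(x) = x^3 + 3·x^2   ⇒   f'(x) = 3·x^2 + 6·x
  g(x) = 2·x + 3   ⇒   g'(x) = 2
  lim(x→∞) f'(x)/g'(x) = lim(x→∞) (3·x^2 + 6·x)/(2)
  = ∞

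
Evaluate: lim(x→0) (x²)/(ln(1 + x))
This is a 0/0 indeterminate form.

Apply L'Hôpital's rule: differentiate numerator and denominator separately.
  f(x) = x^2   ⇒   f'(x) = 2·x
  g(x) = ln(x + 1)   ⇒   g'(x) = 1/(x + 1)
  lim(x→0) f'(x)/g'(x) = lim(x→0) (2·x)/(1/(x + 1))
  = 0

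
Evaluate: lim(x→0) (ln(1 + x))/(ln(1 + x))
This is a 0/0 indeterminate form.

Apply L'Hôpital's rule: differentiate numerator and denominator separately.
  f(x) = ln(x + 1)   ⇒   f'(x) = 1/(x + 1)
  g(x) = ln(x + 1)   ⇒   g'(x) = 1/(x + 1)
  lim(x→0) f'(x)/g'(x) = lim(x→0) (1/(x + 1))/(1/(x + 1))
  = 1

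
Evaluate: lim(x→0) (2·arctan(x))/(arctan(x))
This is a 0/0 indeterminate form.

Apply L'Hôpital's rule: differentiate numerator and denominator separately.
  f(x) = 2·atan(x)   ⇒   f'(x) = 2/(x^2 + 1)
  g(x) = atan(x)   ⇒   g'(x) = 1/(x^2 + 1)
  lim(x→0) f'(x)/g'(x) = lim(x→0) (2/(x^2 + 1))/(1/(x^2 + 1))
  = 2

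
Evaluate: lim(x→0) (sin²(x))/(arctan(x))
This is a 0/0 indeterminate form.

Apply L'Hôpital's rule: differentiate numerator and denominator separately.
  f(x) = sin(x)^2   ⇒   f'(x) = 2·sin(x)·cos(x)
  g(x) = atan(x)   ⇒   g'(x) = 1/(x^2 + 1)
  lim(x→0) f'(x)/g'(x) = lim(x→0) (2·sin(x)·cos(x))/(1/(x^2 + 1))
  = 0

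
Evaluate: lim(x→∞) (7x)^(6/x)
This is an exponential indeterminate form.

For exponential indeterminate forms, take the natural log:
  Let L = lim(x→∞) (7x)^(6/x)
  Then ln(L) = lim(x→∞) [exponent × ln(base)]
  Evaluate using L'Hôpital or standard limits, then exponentiate.
  L = 1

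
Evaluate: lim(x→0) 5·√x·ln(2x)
This is a 0·∞ indeterminate form.

Rewrite 0·∞ as a quotient (0/0 or ∞/∞ form), then apply L'Hôpital's rule:
  lim(x→0) 5·√x·ln(2x) = 0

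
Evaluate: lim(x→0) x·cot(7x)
This is a 0·∞ indeterminate form.

Rewrite 0·∞ as a quotient (0/0 or ∞/∞ form), then apply L'Hôpital's rule:
  lim(x→0) x·cot(7x) = 1/7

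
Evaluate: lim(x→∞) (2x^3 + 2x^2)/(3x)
This is an ∞/∞ indeterminate form.

Apply L'Hôpital's rule: differentiate numerator and denominator separately.
  f(x) = 2·x^3 + 2·x^2   ⇒   f'(x) = 6·x^2 + 4·x
  g(x) = 3·x   ⇒   g'(x) = 3
  lim(x→∞) f'(x)/g'(x) = lim(x→∞) (6·x^2 + 4·x)/(3)
  = ∞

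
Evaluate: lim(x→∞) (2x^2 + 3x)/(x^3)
This is an ∞/∞ indeterminate form.

Apply L'Hôpital's rule: differentiate numerator and denominator separately.
  f(x) = 2·x^2 + 3·x   ⇒   f'(x) = 4·x + 3
  g(x) = x^3   ⇒   g'(x) = 3·x^2
  lim(x→∞) f'(x)/g'(x) = lim(x→∞) (4·x + 3)/(3·x^2)
  = 0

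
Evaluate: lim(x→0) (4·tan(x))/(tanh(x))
This is a 0/0 indeterminate form.

Apply L'Hôpital's rule: differentiate numerator and denominator separately.
  f(x) = 4·tan(x)   ⇒   f'(x) = 4·tan(x)^2 + 4
  g(x) = tanh(x)   ⇒   g'(x) = 1 - tanh(x)^2
  lim(x→0) f'(x)/g'(x) = lim(x→0) (4·tan(x)^2 + 4)/(1 - tanh(x)^2)
  = 4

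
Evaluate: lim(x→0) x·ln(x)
This is a 0·∞ indeterminate form.

Rewrite 0·∞ as a quotient (0/0 or ∞/∞ form), then apply L'Hôpital's rule:
  lim(x→0) x·ln(x) = 0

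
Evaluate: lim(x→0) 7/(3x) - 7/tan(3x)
This is an ∞-∞ indeterminate form.

Combine fractions or rationalize to convert ∞-∞ to 0/0 form:
  lim(x→0) 7/(3x) - 7/tan(3x) = 0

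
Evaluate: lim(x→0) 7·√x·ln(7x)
This is a 0·∞ indeterminate form.

Rewrite 0·∞ as a quotient (0/0 or ∞/∞ form), then apply L'Hôpital's rule:
  lim(x→0) 7·√x·ln(7x) = 0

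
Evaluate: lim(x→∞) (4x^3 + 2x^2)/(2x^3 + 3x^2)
This is an ∞/∞ indeterminate form.

Apply L'Hôpital's rule: differentiate numerator and denominator separately.
  f(x) = 4·x^3 + 2·x^2   ⇒   f'(x) = 12·x^2 + 4·x
  g(x) = 2·x^3 + 3·x^2   ⇒   g'(x) = 6·x^2 + 6·x
  lim(x→∞) f'(x)/g'(x) = lim(x→∞) (12·x^2 + 4·x)/(6·x^2 + 6·x)
  = 2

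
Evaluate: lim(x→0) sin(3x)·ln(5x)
This is a 0·∞ indeterminate form.

Rewrite 0·∞ as a quotient (0/0 or ∞/∞ form), then apply L'Hôpital's rule:
  lim(x→0) sin(3x)·ln(5x) = 0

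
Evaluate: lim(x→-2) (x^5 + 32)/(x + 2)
This is a standard limit.

Factor or rationalize the expression:
  lim(x→-2) (x^5 + 32)/(x + 2) = 80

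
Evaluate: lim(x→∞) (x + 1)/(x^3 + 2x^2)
This is an ∞/∞ indeterminate form.

Apply L'Hôpital's rule: differentiate numerator and denominator separately.
  f(x) = x + 1   ⇒   f'(x) = 1
  g(x) = x^3 + 2·x^2   ⇒   g'(x) = 3·x^2 + 4·x
  lim(x→∞) f'(x)/g'(x) = lim(x→∞) (1)/(3·x^2 + 4·x)
  = 0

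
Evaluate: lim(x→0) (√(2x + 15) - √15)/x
This is a standard limit.

Factor or rationalize the expression:
  lim(x→0) (√(2x + 15) - √15)/x = sqrt(15)/15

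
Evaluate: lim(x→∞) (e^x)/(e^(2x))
This is an ∞/∞ indeterminate form.

Apply L'Hôpital's rule: differentiate numerator and denominator separately.
  f(x) = e^(x)   ⇒   f'(x) = e^(x)
  g(x) = e^(2·x)   ⇒   g'(x) = 2·e^(2·x)
  lim(x→∞) f'(x)/g'(x) = lim(x→∞) (e^(x))/(2·e^(2·x))
  = 0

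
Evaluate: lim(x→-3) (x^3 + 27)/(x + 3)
This is a standard limit.

Factor or rationalize the expression:
  lim(x→-3) (x^3 + 27)/(x + 3) = 27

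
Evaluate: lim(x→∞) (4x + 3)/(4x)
This is an ∞/∞ indeterminate form.

Apply L'Hôpital's rule: differentiate numerator and denominator separately.
  f(x) = 4·x + 3   ⇒   f'(x) = 4
  g(x) = 4·x   ⇒   g'(x) = 4
  lim(x→∞) f'(x)/g'(x) = lim(x→∞) (4)/(4)
  = 1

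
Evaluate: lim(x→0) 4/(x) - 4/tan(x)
This is an ∞-∞ indeterminate form.

Combine fractions or rationalize to convert ∞-∞ to 0/0 form:
  lim(x→0) 4/(x) - 4/tan(x) = 0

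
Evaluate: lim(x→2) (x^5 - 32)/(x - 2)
This is a standard limit.

Factor or rationalize the expression:
  lim(x→2) (x^5 - 32)/(x - 2) = 80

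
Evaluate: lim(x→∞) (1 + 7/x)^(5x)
This is an exponential indeterminate form.

For exponential indeterminate forms, take the natural log:
  Let L = lim(x→∞) (1 + 7/x)^(5x)
  Then ln(L) = lim(x→∞) [exponent × ln(base)]
  Evaluate using L'Hôpital or standard limits, then exponentiate.
  L = e^(35)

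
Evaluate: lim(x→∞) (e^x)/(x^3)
This is an ∞/∞ indeterminate form.

Apply L'Hôpital's rule: differentiate numerator and denominator separately.
  f(x) = e^(x)   ⇒   f'(x) = e^(x)
  g(x) = x^3   ⇒   g'(x) = 3·x^2
  lim(x→∞) f'(x)/g'(x) = lim(x→∞) (e^(x))/(3·x^2)
  = ∞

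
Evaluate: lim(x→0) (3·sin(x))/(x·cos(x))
This is a 0/0 indeterminate form.

Apply L'Hôpital's rule: differentiate numerator and denominator separately.
  f(x) = 3·sin(x)   ⇒   f'(x) = 3·cos(x)
  g(x) = x·cos(x)   ⇒   g'(x) = -x·sin(x) + cos(x)
  lim(x→0) f'(x)/g'(x) = lim(x→0) (3·cos(x))/(-x·sin(x) + cos(x))
  = 3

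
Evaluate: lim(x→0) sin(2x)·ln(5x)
This is a 0·∞ indeterminate form.

Rewrite 0·∞ as a quotient (0/0 or ∞/∞ form), then apply L'Hôpital's rule:
  lim(x→0) sin(2x)·ln(5x) = 0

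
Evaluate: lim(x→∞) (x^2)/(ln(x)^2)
This is an ∞/∞ indeterminate form.

Apply L'Hôpital's rule: differentiate numerator and denominator separately.
  f(x) = x^2   ⇒   f'(x) = 2·x
  g(x) = ln(x)^2   ⇒   g'(x) = 2·ln(x)/x
  lim(x→∞) f'(x)/g'(x) = lim(x→∞) (2·x)/(2·ln(x)/x)
  = ∞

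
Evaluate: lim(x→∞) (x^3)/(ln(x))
This is an ∞/∞ indeterminate form.

Apply L'Hôpital's rule: differentiate numerator and denominator separately.
  f(x) = x^3   ⇒   f'(x) = 3·x^2
  g(x) = ln(x)   ⇒   g'(x) = 1/x
  lim(x→∞) f'(x)/g'(x) = lim(x→∞) (3·x^2)/(1/x)
  = ∞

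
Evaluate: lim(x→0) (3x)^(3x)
This is an exponential indeterminate form.

For exponential indeterminate forms, take the natural log:
  Let L = lim(x→0) (3x)^(3x)
  Then ln(L) = lim(x→0) [exponent × ln(base)]
  Evaluate using L'Hôpital or standard limits, then exponentiate.
  L = 1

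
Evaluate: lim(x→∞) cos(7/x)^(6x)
This is an exponential indeterminate form.

For exponential indeterminate forms, take the natural log:
  Let L = lim(x→∞) cos(7/x)^(6x)
  Then ln(L) = lim(x→∞) [exponent × ln(base)]
  Evaluate using L'Hôpital or standard limits, then exponentiate.
  L = 1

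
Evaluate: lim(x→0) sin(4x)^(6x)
This is an exponential indeterminate form.

For exponential indeterminate forms, take the natural log:
  Let L = lim(x→0) sin(4x)^(6x)
  Then ln(L) = lim(x→0) [exponent × ln(base)]
  Evaluate using L'Hôpital or standard limits, then exponentiate.
  L = 1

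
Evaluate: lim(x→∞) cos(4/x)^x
This is an exponential indeterminate form.

For exponential indeterminate forms, take the natural log:
  Let L = lim(x→∞) cos(4/x)^x
  Then ln(L) = lim(x→∞) [exponent × ln(base)]
  Evaluate using L'Hôpital or standard limits, then exponentiate.
  L = 1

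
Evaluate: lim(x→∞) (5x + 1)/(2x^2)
This is an ∞/∞ indeterminate form.

Apply L'Hôpital's rule: differentiate numerator and denominator separately.
  f(x) = 5·x + 1   ⇒   f'(x) = 5
  g(x) = 2·x^2   ⇒   g'(x) = 4·x
  lim(x→∞) f'(x)/g'(x) = lim(x→∞) (5)/(4·x)
  = 0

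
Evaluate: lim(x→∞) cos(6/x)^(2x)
This is an exponential indeterminate form.

For exponential indeterminate forms, take the natural log:
  Let L = lim(x→∞) cos(6/x)^(2x)
  Then ln(L) = lim(x→∞) [exponent × ln(base)]
  Evaluate using L'Hôpital or standard limits, then exponentiate.
  L = 1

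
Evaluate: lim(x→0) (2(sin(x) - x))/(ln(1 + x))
This is a 0/0 indeterminate form.

Apply L'Hôpital's rule: differentiate numerator and denominator separately.
  f(x) = -2·x + 2·sin(x)   ⇒   f'(x) = 2·cos(x) - 2
  g(x) = ln(x + 1)   ⇒   g'(x) = 1/(x + 1)
  lim(x→0) f'(x)/g'(x) = lim(x→0) (2·cos(x) - 2)/(1/(x + 1))
  = 0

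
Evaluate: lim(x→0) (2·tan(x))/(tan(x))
This is a 0/0 indeterminate form.

Apply L'Hôpital's rule: differentiate numerator and denominator separately.
  f(x) = 2·tan(x)   ⇒   f'(x) = 2·tan(x)^2 + 2
  g(x) = tan(x)   ⇒   g'(x) = tan(x)^2 + 1
  lim(x→0) f'(x)/g'(x) = lim(x→0) (2·tan(x)^2 + 2)/(tan(x)^2 + 1)
  = 2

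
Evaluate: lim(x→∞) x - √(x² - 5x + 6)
This is an ∞-∞ indeterminate form.

Combine fractions or rationalize to convert ∞-∞ to 0/0 form:
  lim(x→∞) x - √(x² - 5x + 6) = 5/2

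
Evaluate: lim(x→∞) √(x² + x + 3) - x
This is an ∞-∞ indeterminate form.

Combine fractions or rationalize to convert ∞-∞ to 0/0 form:
  lim(x→∞) √(x² + x + 3) - x = 1/2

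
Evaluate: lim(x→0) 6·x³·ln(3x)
This is a 0·∞ indeterminate form.

Rewrite 0·∞ as a quotient (0/0 or ∞/∞ form), then apply L'Hôpital's rule:
  lim(x→0) 6·x³·ln(3x) = 0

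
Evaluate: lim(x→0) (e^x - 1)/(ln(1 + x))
This is a 0/0 indeterminate form.

Apply L'Hôpital's rule: differentiate numerator and denominator separately.
  f(x) = e^(x) - 1   ⇒   f'(x) = e^(x)
  g(x) = ln(x + 1)   ⇒   g'(x) = 1/(x + 1)
  lim(x→0) f'(x)/g'(x) = lim(x→0) (e^(x))/(1/(x + 1))
  = 1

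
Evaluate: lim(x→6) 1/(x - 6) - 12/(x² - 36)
This is an ∞-∞ indeterminate form.

Combine fractions or rationalize to convert ∞-∞ to 0/0 form:
  lim(x→6) 1/(x - 6) - 12/(x² - 36) = 1/12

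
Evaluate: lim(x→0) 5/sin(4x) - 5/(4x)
This is an ∞-∞ indeterminate form.

Combine fractions or rationalize to convert ∞-∞ to 0/0 form:
  lim(x→0) 5/sin(4x) - 5/(4x) = 0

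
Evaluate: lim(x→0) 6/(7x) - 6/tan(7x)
This is an ∞-∞ indeterminate form.

Combine fractions or rationalize to convert ∞-∞ to 0/0 form:
  lim(x→0) 6/(7x) - 6/tan(7x) = 0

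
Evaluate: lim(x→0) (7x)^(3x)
This is an exponential indeterminate form.

For exponential indeterminate forms, take the natural log:
  Let L = lim(x→0) (7x)^(3x)
  Then ln(L) = lim(x→0) [exponent × ln(base)]
  Evaluate using L'Hôpital or standard limits, then exponentiate.
  L = 1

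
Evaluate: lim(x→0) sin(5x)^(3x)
This is an exponential indeterminate form.

For exponential indeterminate forms, take the natural log:
  Let L = lim(x→0) sin(5x)^(3x)
  Then ln(L) = lim(x→0) [exponent × ln(base)]
  Evaluate using L'Hôpital or standard limits, then exponentiate.
  L = 1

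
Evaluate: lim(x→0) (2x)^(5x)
This is an exponential indeterminate form.

For exponential indeterminate forms, take the natural log:
  Let L = lim(x→0) (2x)^(5x)
  Then ln(L) = lim(x→0) [exponent × ln(base)]
  Evaluate using L'Hôpital or standard limits, then exponentiate.
  L = 1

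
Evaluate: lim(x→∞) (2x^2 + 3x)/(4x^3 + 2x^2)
This is an ∞/∞ indeterminate form.

Apply L'Hôpital's rule: differentiate numerator and denominator separately.
  f(x) = 2·x^2 + 3·x   ⇒   f'(x) = 4·x + 3
  g(x) = 4·x^3 + 2·x^2   ⇒   g'(x) = 12·x^2 + 4·x
  lim(x→∞) f'(x)/g'(x) = lim(x→∞) (4·x + 3)/(12·x^2 + 4·x)
  = 0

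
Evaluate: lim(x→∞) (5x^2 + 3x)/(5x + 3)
This is an ∞/∞ indeterminate form.

Apply L'Hôpital's rule: differentiate numerator and denominator separately.
  f(x) = 5·x^2 + 3·x   ⇒   f'(x) = 10·x + 3
  g(x) = 5·x + 3   ⇒   g'(x) = 5
  lim(x→∞) f'(x)/g'(x) = lim(x→∞) (10·x + 3)/(5)
  = ∞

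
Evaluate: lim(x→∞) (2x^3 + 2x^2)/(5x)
This is an ∞/∞ indeterminate form.

Apply L'Hôpital's rule: differentiate numerator and denominator separately.
  f(x) = 2·x^3 + 2·x^2   ⇒   f'(x) = 6·x^2 + 4·x
  g(x) = 5·x   ⇒   g'(x) = 5
  lim(x→∞) f'(x)/g'(x) = lim(x→∞) (6·x^2 + 4·x)/(5)
  = ∞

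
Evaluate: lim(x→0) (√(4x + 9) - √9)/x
This is a standard limit.

Factor or rationalize the expression:
  lim(x→0) (√(4x + 9) - √9)/x = 2/3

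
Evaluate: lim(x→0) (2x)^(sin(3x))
This is an exponential indeterminate form.

For exponential indeterminate forms, take the natural log:
  Let L = lim(x→0) (2x)^(sin(3x))
  Then ln(L) = lim(x→0) [exponent × ln(base)]
  Evaluate using L'Hôpital or standard limits, then exponentiate.
  L = 1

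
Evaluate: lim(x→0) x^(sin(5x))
This is an exponential indeterminate form.

For exponential indeterminate forms, take the natural log:
  Let L = lim(x→0) x^(sin(5x))
  Then ln(L) = lim(x→0) [exponent × ln(base)]
  Evaluate using L'Hôpital or standard limits, then exponentiate.
  L = 1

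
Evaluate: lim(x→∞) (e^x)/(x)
This is an ∞/∞ indeterminate form.

Apply L'Hôpital's rule: differentiate numerator and denominator separately.
  f(x) = e^(x)   ⇒   f'(x) = e^(x)
  g(x) = x   ⇒   g'(x) = 1
  lim(x→∞) f'(x)/g'(x) = lim(x→∞) (e^(x))/(1)
  = ∞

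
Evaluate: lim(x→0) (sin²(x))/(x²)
This is a 0/0 indeterminate form.

Apply L'Hôpital's rule: differentiate numerator and denominator separately.
  f(x) = sin(x)^2   ⇒   f'(x) = 2·sin(x)·cos(x)
  g(x) = x^2   ⇒   g'(x) = 2·x
  lim(x→0) f'(x)/g'(x) = lim(x→0) (2·sin(x)·cos(x))/(2·x)
  = 1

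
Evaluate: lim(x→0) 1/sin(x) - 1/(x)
This is an ∞-∞ indeterminate form.

Combine fractions or rationalize to convert ∞-∞ to 0/0 form:
  lim(x→0) 1/sin(x) - 1/(x) = 0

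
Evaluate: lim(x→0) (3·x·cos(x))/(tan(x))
This is a 0/0 indeterminate form.

Apply L'Hôpital's rule: differentiate numerator and denominator separately.
  f(x) = 3·x·cos(x)   ⇒   f'(x) = -3·x·sin(x) + 3·cos(x)
  g(x) = tan(x)   ⇒   g'(x) = tan(x)^2 + 1
  lim(x→0) f'(x)/g'(x) = lim(x→0) (-3·x·sin(x) + 3·cos(x))/(tan(x)^2 + 1)
  = 3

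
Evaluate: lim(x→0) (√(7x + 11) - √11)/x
This is a standard limit.

Factor or rationalize the expression:
  lim(x→0) (√(7x + 11) - √11)/x = 7·sqrt(11)/22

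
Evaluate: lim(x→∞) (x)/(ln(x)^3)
This is an ∞/∞ indeterminate form.

Apply L'Hôpital's rule: differentiate numerator and denominator separately.
  f(x) = x   ⇒   f'(x) = 1
  g(x) = ln(x)^3   ⇒   g'(x) = 3·ln(x)^2/x
  lim(x→∞) f'(x)/g'(x) = lim(x→∞) (1)/(3·ln(x)^2/x)
  = ∞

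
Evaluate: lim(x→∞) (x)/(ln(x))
This is an ∞/∞ indeterminate form.

Apply L'Hôpital's rule: differentiate numerator and denominator separately.
  f(x) = x   ⇒   f'(x) = 1
  g(x) = ln(x)   ⇒   g'(x) = 1/x
  lim(x→∞) f'(x)/g'(x) = lim(x→∞) (1)/(1/x)
  = ∞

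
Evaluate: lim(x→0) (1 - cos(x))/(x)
This is a 0/0 indeterminate form.

Apply L'Hôpital's rule: differentiate numerator and denominator separately.
  f(x) = 1 - cos(x)   ⇒   f'(x) = sin(x)
  g(x) = x   ⇒   g'(x) = 1
  lim(x→0) f'(x)/g'(x) = lim(x→0) (sin(x))/(1)
  = 0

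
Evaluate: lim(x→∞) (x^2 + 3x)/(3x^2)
This is an ∞/∞ indeterminate form.

Apply L'Hôpital's rule: differentiate numerator and denominator separately.
  f(x) = x^2 + 3·x   ⇒   f'(x) = 2·x + 3
  g(x) = 3·x^2   ⇒   g'(x) = 6·x
  lim(x→∞) f'(x)/g'(x) = lim(x→∞) (2·x + 3)/(6·x)
  = 1/3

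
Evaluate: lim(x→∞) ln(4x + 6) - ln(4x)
This is an ∞-∞ indeterminate form.

Combine fractions or rationalize to convert ∞-∞ to 0/0 form:
  lim(x→∞) ln(4x + 6) - ln(4x) = 0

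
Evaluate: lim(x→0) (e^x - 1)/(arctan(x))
This is a 0/0 indeterminate form.

Apply L'Hôpital's rule: differentiate numerator and denominator separately.
  f(x) = e^(x) - 1   ⇒   f'(x) = e^(x)
  g(x) = atan(x)   ⇒   g'(x) = 1/(x^2 + 1)
  lim(x→0) f'(x)/g'(x) = lim(x→0) (e^(x))/(1/(x^2 + 1))
  = 1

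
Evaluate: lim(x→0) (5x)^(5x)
This is an exponential indeterminate form.

For exponential indeterminate forms, take the natural log:
  Let L = lim(x→0) (5x)^(5x)
  Then ln(L) = lim(x→0) [exponent × ln(base)]
  Evaluate using L'Hôpital or standard limits, then exponentiate.
  L = 1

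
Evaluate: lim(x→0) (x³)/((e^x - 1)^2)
This is a 0/0 indeterminate form.

Apply L'Hôpital's rule: differentiate numerator and denominator separately.
  f(x) = x^3   ⇒   f'(x) = 3·x^2
  g(x) = (e^(x) - 1)^2   ⇒   g'(x) = 2·(e^(x) - 1)·e^(x)
  lim(x→0) f'(x)/g'(x) = lim(x→0) (3·x^2)/(2·(e^(x) - 1)·e^(x))
  = 0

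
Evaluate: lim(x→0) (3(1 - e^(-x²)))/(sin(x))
This is a 0/0 indeterminate form.

Apply L'Hôpital's rule: differentiate numerator and denominator separately.
  f(x) = 3 - 3·e^(-x^2)   ⇒   f'(x) = 6·x·e^(-x^2)
  g(x) = sin(x)   ⇒   g'(x) = cos(x)
  lim(x→0) f'(x)/g'(x) = lim(x→0) (6·x·e^(-x^2))/(cos(x))
  = 0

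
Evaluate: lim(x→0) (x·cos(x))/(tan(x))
This is a 0/0 indeterminate form.

Apply L'Hôpital's rule: differentiate numerator and denominator separately.
  f(x) = x·cos(x)   ⇒   f'(x) = -x·sin(x) + cos(x)
  g(x) = tan(x)   ⇒   g'(x) = tan(x)^2 + 1
  lim(x→0) f'(x)/g'(x) = lim(x→0) (-x·sin(x) + cos(x))/(tan(x)^2 + 1)
  = 1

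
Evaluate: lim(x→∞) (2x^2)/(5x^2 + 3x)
This is an ∞/∞ indeterminate form.

Apply L'Hôpital's rule: differentiate numerator and denominator separately.
  f(x) = 2·x^2   ⇒   f'(x) = 4·x
  g(x) = 5·x^2 + 3·x   ⇒   g'(x) = 10·x + 3
  lim(x→∞) f'(x)/g'(x) = lim(x→∞) (4·x)/(10·x + 3)
  = 2/5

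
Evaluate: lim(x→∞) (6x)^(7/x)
This is an exponential indeterminate form.

For exponential indeterminate forms, take the natural log:
  Let L = lim(x→∞) (6x)^(7/x)
  Then ln(L) = lim(x→∞) [exponent × ln(base)]
  Evaluate using L'Hôpital or standard limits, then exponentiate.
  L = 1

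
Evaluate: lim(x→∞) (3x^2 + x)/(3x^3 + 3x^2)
This is an ∞/∞ indeterminate form.

Apply L'Hôpital's rule: differentiate numerator and denominator separately.
  f(x) = 3·x^2 + x   ⇒   f'(x) = 6·x + 1
  g(x) = 3·x^3 + 3·x^2   ⇒   g'(x) = 9·x^2 + 6·x
  lim(x→∞) f'(x)/g'(x) = lim(x→∞) (6·x + 1)/(9·x^2 + 6·x)
  = 0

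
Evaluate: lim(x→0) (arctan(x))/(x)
This is a 0/0 indeterminate form.

Apply L'Hôpital's rule: differentiate numerator and denominator separately.
  f(x) = atan(x)   ⇒   f'(x) = 1/(x^2 + 1)
  g(x) = x   ⇒   g'(x) = 1
  lim(x→0) f'(x)/g'(x) = lim(x→0) (1/(x^2 + 1))/(1)
  = 1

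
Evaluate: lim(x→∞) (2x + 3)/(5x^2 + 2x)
This is an ∞/∞ indeterminate form.

Apply L'Hôpital's rule: differentiate numerator and denominator separately.
  f(x) = 2·x + 3   ⇒   f'(x) = 2
  g(x) = 5·x^2 + 2·x   ⇒   g'(x) = 10·x + 2
  lim(x→∞) f'(x)/g'(x) = lim(x→∞) (2)/(10·x + 2)
  = 0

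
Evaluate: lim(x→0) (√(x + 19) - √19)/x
This is a standard limit.

Factor or rationalize the expression:
  lim(x→0) (√(x + 19) - √19)/x = sqrt(19)/38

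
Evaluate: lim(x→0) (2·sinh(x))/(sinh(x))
This is a 0/0 indeterminate form.

Apply L'Hôpital's rule: differentiate numerator and denominator separately.
  f(x) = 2·sinh(x)   ⇒   f'(x) = 2·cosh(x)
  g(x) = sinh(x)   ⇒   g'(x) = cosh(x)
  lim(x→0) f'(x)/g'(x) = lim(x→0) (2·cosh(x))/(cosh(x))
  = 2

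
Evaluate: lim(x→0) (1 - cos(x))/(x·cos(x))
This is a 0/0 indeterminate form.

Apply L'Hôpital's rule: differentiate numerator and denominator separately.
  f(x) = 1 - cos(x)   ⇒   f'(x) = sin(x)
  g(x) = x·cos(x)   ⇒   g'(x) = -x·sin(x) + cos(x)
  lim(x→0) f'(x)/g'(x) = lim(x→0) (sin(x))/(-x·sin(x) + cos(x))
  = 0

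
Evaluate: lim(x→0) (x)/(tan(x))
This is a 0/0 indeterminate form.

Apply L'Hôpital's rule: differentiate numerator and denominator separately.
  f(x) = x   ⇒   f'(x) = 1
  g(x) = tan(x)   ⇒   g'(x) = tan(x)^2 + 1
  lim(x→0) f'(x)/g'(x) = lim(x→0) (1)/(tan(x)^2 + 1)
  = 1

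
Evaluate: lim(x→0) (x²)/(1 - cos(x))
This is a 0/0 indeterminate form.

Apply L'Hôpital's rule: differentiate numerator and denominator separately.
  f(x) = x^2   ⇒   f'(x) = 2·x
  g(x) = 1 - cos(x)   ⇒   g'(x) = sin(x)
  lim(x→0) f'(x)/g'(x) = lim(x→0) (2·x)/(sin(x))
  = 2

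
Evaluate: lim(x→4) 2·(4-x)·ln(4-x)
This is a 0·∞ indeterminate form.

Rewrite 0·∞ as a quotient (0/0 or ∞/∞ form), then apply L'Hôpital's rule:
  lim(x→4) 2·(4-x)·ln(4-x) = 0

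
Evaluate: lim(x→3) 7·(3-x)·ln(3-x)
This is a 0·∞ indeterminate form.

Rewrite 0·∞ as a quotient (0/0 or ∞/∞ form), then apply L'Hôpital's rule:
  lim(x→3) 7·(3-x)·ln(3-x) = 0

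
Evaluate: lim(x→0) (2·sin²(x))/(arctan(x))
This is a 0/0 indeterminate form.

Apply L'Hôpital's rule: differentiate numerator and denominator separately.
  f(x) = 2·sin(x)^2   ⇒   f'(x) = 4·sin(x)·cos(x)
  g(x) = atan(x)   ⇒   g'(x) = 1/(x^2 + 1)
  lim(x→0) f'(x)/g'(x) = lim(x→0) (4·sin(x)·cos(x))/(1/(x^2 + 1))
  = 0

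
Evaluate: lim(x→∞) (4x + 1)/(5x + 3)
This is an ∞/∞ indeterminate form.

Apply L'Hôpital's rule: differentiate numerator and denominator separately.
  f(x) = 4·x + 1   ⇒   f'(x) = 4
  g(x) = 5·x + 3   ⇒   g'(x) = 5
  lim(x→∞) f'(x)/g'(x) = lim(x→∞) (4)/(5)
  = 4/5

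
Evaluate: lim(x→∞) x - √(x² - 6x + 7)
This is an ∞-∞ indeterminate form.

Combine fractions or rationalize to convert ∞-∞ to 0/0 form:
  lim(x→∞) x - √(x² - 6x + 7) = 3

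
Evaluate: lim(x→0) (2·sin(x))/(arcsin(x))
This is a 0/0 indeterminate form.

Apply L'Hôpital's rule: differentiate numerator and denominator separately.
  f(x) = 2·sin(x)   ⇒   f'(x) = 2·cos(x)
  g(x) = asin(x)   ⇒   g'(x) = 1/sqrt(1 - x^2)
  lim(x→0) f'(x)/g'(x) = lim(x→0) (2·cos(x))/(1/sqrt(1 - x^2))
  = 2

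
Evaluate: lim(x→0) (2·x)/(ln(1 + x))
This is a 0/0 indeterminate form.

Apply L'Hôpital's rule: differentiate numerator and denominator separately.
  f(x) = 2·x   ⇒   f'(x) = 2
  g(x) = ln(x + 1)   ⇒   g'(x) = 1/(x + 1)
  lim(x→0) f'(x)/g'(x) = lim(x→0) (2)/(1/(x + 1))
  = 2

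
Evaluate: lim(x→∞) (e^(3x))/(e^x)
This is an ∞/∞ indeterminate form.

Apply L'Hôpital's rule: differentiate numerator and denominator separately.
  f(x) = e^(3·x)   ⇒   f'(x) = 3·e^(3·x)
  g(x) = e^(x)   ⇒   g'(x) = e^(x)
  lim(x→∞) f'(x)/g'(x) = lim(x→∞) (3·e^(3·x))/(e^(x))
  = ∞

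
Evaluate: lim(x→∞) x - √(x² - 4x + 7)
This is an ∞-∞ indeterminate form.

Combine fractions or rationalize to convert ∞-∞ to 0/0 form:
  lim(x→∞) x - √(x² - 4x + 7) = 2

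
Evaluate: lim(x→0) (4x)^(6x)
This is an exponential indeterminate form.

For exponential indeterminate forms, take the natural log:
  Let L = lim(x→0) (4x)^(6x)
  Then ln(L) = lim(x→0) [exponent × ln(base)]
  Evaluate using L'Hôpital or standard limits, then exponentiate.
  L = 1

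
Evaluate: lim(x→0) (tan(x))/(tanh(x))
This is a 0/0 indeterminate form.

Apply L'Hôpital's rule: differentiate numerator and denominator separately.
  f(x) = tan(x)   ⇒   f'(x) = tan(x)^2 + 1
  g(x) = tanh(x)   ⇒   g'(x) = 1 - tanh(x)^2
  lim(x→0) f'(x)/g'(x) = lim(x→0) (tan(x)^2 + 1)/(1 - tanh(x)^2)
  = 1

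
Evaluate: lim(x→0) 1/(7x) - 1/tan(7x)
This is an ∞-∞ indeterminate form.

Combine fractions or rationalize to convert ∞-∞ to 0/0 form:
  lim(x→0) 1/(7x) - 1/tan(7x) = 0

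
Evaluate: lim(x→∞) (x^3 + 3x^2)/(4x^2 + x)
This is an ∞/∞ indeterminate form.

Apply L'Hôpital's rule: differentiate numerator and denominator separately.
  f(x) = x^3 + 3·x^2   ⇒   f'(x) = 3·x^2 + 6·x
  g(x) = 4·x^2 + x   ⇒   g'(x) = 8·x + 1
  lim(x→∞) f'(x)/g'(x) = lim(x→∞) (3·x^2 + 6·x)/(8·x + 1)
  = ∞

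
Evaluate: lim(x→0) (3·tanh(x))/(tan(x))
This is a 0/0 indeterminate form.

Apply L'Hôpital's rule: differentiate numerator and denominator separately.
  f(x) = 3·tanh(x)   ⇒   f'(x) = 3 - 3·tanh(x)^2
  g(x) = tan(x)   ⇒   g'(x) = tan(x)^2 + 1
  lim(x→0) f'(x)/g'(x) = lim(x→0) (3 - 3·tanh(x)^2)/(tan(x)^2 + 1)
  = 3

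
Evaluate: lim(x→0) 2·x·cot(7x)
This is a 0·∞ indeterminate form.

Rewrite 0·∞ as a quotient (0/0 or ∞/∞ form), then apply L'Hôpital's rule:
  lim(x→0) 2·x·cot(7x) = 2/7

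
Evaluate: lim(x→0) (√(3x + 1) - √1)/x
This is a standard limit.

Factor or rationalize the expression:
  lim(x→0) (√(3x + 1) - √1)/x = 3/2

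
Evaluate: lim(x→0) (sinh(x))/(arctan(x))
This is a 0/0 indeterminate form.

Apply L'Hôpital's rule: differentiate numerator and denominator separately.
  f(x) = sinh(x)   ⇒   f'(x) = cosh(x)
  g(x) = atan(x)   ⇒   g'(x) = 1/(x^2 + 1)
  lim(x→0) f'(x)/g'(x) = lim(x→0) (cosh(x))/(1/(x^2 + 1))
  = 1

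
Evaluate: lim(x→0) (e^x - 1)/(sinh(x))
This is a 0/0 indeterminate form.

Apply L'Hôpital's rule: differentiate numerator and denominator separately.
  f(x) = e^(x) - 1   ⇒   f'(x) = e^(x)
  g(x) = sinh(x)   ⇒   g'(x) = cosh(x)
  lim(x→0) f'(x)/g'(x) = lim(x→0) (e^(x))/(cosh(x))
  = 1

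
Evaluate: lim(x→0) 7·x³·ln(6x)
This is a 0·∞ indeterminate form.

Rewrite 0·∞ as a quotient (0/0 or ∞/∞ form), then apply L'Hôpital's rule:
  lim(x→0) 7·x³·ln(6x) = 0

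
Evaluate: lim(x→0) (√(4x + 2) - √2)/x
This is a standard limit.

Factor or rationalize the expression:
  lim(x→0) (√(4x + 2) - √2)/x = sqrt(2)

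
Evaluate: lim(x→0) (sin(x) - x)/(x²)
This is a 0/0 indeterminate form.

Apply L'Hôpital's rule: differentiate numerator and denominator separately.
  f(x) = -x + sin(x)   ⇒   f'(x) = cos(x) - 1
  g(x) = x^2   ⇒   g'(x) = 2·x
  lim(x→0) f'(x)/g'(x) = lim(x→0) (cos(x) - 1)/(2·x)
  = 0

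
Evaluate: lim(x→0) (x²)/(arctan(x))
This is a 0/0 indeterminate form.

Apply L'Hôpital's rule: differentiate numerator and denominator separately.
  f(x) = x^2   ⇒   f'(x) = 2·x
  g(x) = atan(x)   ⇒   g'(x) = 1/(x^2 + 1)
  lim(x→0) f'(x)/g'(x) = lim(x→0) (2·x)/(1/(x^2 + 1))
  = 0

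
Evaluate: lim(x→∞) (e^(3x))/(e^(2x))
This is an ∞/∞ indeterminate form.

Apply L'Hôpital's rule: differentiate numerator and denominator separately.
  f(x) = e^(3·x)   ⇒   f'(x) = 3·e^(3·x)
  g(x) = e^(2·x)   ⇒   g'(x) = 2·e^(2·x)
  lim(x→∞) f'(x)/g'(x) = lim(x→∞) (3·e^(3·x))/(2·e^(2·x))
  = ∞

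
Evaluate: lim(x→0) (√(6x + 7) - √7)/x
This is a standard limit.

Factor or rationalize the expression:
  lim(x→0) (√(6x + 7) - √7)/x = 3·sqrt(7)/7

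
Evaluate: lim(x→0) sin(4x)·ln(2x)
This is a 0·∞ indeterminate form.

Rewrite 0·∞ as a quotient (0/0 or ∞/∞ form), then apply L'Hôpital's rule:
  lim(x→0) sin(4x)·ln(2x) = 0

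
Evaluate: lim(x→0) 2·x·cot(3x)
This is a 0·∞ indeterminate form.

Rewrite 0·∞ as a quotient (0/0 or ∞/∞ form), then apply L'Hôpital's rule:
  lim(x→0) 2·x·cot(3x) = 2/3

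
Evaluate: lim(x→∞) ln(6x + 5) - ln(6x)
This is an ∞-∞ indeterminate form.

Combine fractions or rationalize to convert ∞-∞ to 0/0 form:
  lim(x→∞) ln(6x + 5) - ln(6x) = 0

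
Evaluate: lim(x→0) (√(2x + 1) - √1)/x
This is a standard limit.

Factor or rationalize the expression:
  lim(x→0) (√(2x + 1) - √1)/x = 1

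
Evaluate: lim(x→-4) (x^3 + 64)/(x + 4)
This is a standard limit.

Factor or rationalize the expression:
  lim(x→-4) (x^3 + 64)/(x + 4) = 48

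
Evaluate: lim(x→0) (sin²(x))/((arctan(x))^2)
This is a 0/0 indeterminate form.

Apply L'Hôpital's rule: differentiate numerator and denominator separately.
  f(x) = sin(x)^2   ⇒   f'(x) = 2·sin(x)·cos(x)
  g(x) = atan(x)^2   ⇒   g'(x) = 2·atan(x)/(x^2 + 1)
  lim(x→0) f'(x)/g'(x) = lim(x→0) (2·sin(x)·cos(x))/(2·atan(x)/(x^2 + 1))
  = 1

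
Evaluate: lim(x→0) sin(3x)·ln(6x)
This is a 0·∞ indeterminate form.

Rewrite 0·∞ as a quotient (0/0 or ∞/∞ form), then apply L'Hôpital's rule:
  lim(x→0) sin(3x)·ln(6x) = 0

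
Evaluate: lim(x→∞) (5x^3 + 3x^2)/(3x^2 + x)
This is an ∞/∞ indeterminate form.

Apply L'Hôpital's rule: differentiate numerator and denominator separately.
  f(x) = 5·x^3 + 3·x^2   ⇒   f'(x) = 15·x^2 + 6·x
  g(x) = 3·x^2 + x   ⇒   g'(x) = 6·x + 1
  lim(x→∞) f'(x)/g'(x) = lim(x→∞) (15·x^2 + 6·x)/(6·x + 1)
  = ∞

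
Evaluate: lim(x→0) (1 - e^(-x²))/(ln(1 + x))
This is a 0/0 indeterminate form.

Apply L'Hôpital's rule: differentiate numerator and denominator separately.
  f(x) = 1 - e^(-x^2)   ⇒   f'(x) = 2·x·e^(-x^2)
  g(x) = ln(x + 1)   ⇒   g'(x) = 1/(x + 1)
  lim(x→0) f'(x)/g'(x) = lim(x→0) (2·x·e^(-x^2))/(1/(x + 1))
  = 0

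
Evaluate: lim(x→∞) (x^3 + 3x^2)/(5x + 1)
This is an ∞/∞ indeterminate form.

Apply L'Hôpital's rule: differentiate numerator and denominator separately.
  f(x) = x^3 + 3·x^2   ⇒   f'(x) = 3·x^2 + 6·x
  g(x) = 5·x + 1   ⇒   g'(x) = 5
  lim(x→∞) f'(x)/g'(x) = lim(x→∞) (3·x^2 + 6·x)/(5)
  = ∞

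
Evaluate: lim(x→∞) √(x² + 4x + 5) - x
This is an ∞-∞ indeterminate form.

Combine fractions or rationalize to convert ∞-∞ to 0/0 form:
  lim(x→∞) √(x² + 4x + 5) - x = 2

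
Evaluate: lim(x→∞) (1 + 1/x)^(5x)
This is an exponential indeterminate form.

For exponential indeterminate forms, take the natural log:
  Let L = lim(x→∞) (1 + 1/x)^(5x)
  Then ln(L) = lim(x→∞) [exponent × ln(base)]
  Evaluate using L'Hôpital or standard limits, then exponentiate.
  L = e^(5)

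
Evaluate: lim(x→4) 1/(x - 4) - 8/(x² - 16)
This is an ∞-∞ indeterminate form.

Combine fractions or rationalize to convert ∞-∞ to 0/0 form:
  lim(x→4) 1/(x - 4) - 8/(x² - 16) = 1/8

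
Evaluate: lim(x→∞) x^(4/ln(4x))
This is an exponential indeterminate form.

For exponential indeterminate forms, take the natural log:
  Let L = lim(x→∞) x^(4/ln(4x))
  Then ln(L) = lim(x→∞) [exponent × ln(base)]
  Evaluate using L'Hôpital or standard limits, then exponentiate.
  L = e^(4)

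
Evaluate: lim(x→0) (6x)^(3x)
This is an exponential indeterminate form.

For exponential indeterminate forms, take the natural log:
  Let L = lim(x→0) (6x)^(3x)
  Then ln(L) = lim(x→0) [exponent × ln(base)]
  Evaluate using L'Hôpital or standard limits, then exponentiate.
  L = 1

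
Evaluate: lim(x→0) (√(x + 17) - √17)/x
This is a standard limit.

Factor or rationalize the expression:
  lim(x→0) (√(x + 17) - √17)/x = sqrt(17)/34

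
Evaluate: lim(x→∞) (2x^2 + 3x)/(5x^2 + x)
This is an ∞/∞ indeterminate form.

Apply L'Hôpital's rule: differentiate numerator and denominator separately.
  f(x) = 2·x^2 + 3·x   ⇒   f'(x) = 4·x + 3
  g(x) = 5·x^2 + x   ⇒   g'(x) = 10·x + 1
  lim(x→∞) f'(x)/g'(x) = lim(x→∞) (4·x + 3)/(10·x + 1)
  = 2/5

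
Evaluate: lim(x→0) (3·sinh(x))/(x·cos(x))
This is a 0/0 indeterminate form.

Apply L'Hôpital's rule: differentiate numerator and denominator separately.
  f(x) = 3·sinh(x)   ⇒   f'(x) = 3·cosh(x)
  g(x) = x·cos(x)   ⇒   g'(x) = -x·sin(x) + cos(x)
  lim(x→0) f'(x)/g'(x) = lim(x→0) (3·cosh(x))/(-x·sin(x) + cos(x))
  = 3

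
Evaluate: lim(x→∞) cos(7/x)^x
This is an exponential indeterminate form.

For exponential indeterminate forms, take the natural log:
  Let L = lim(x→∞) cos(7/x)^x
  Then ln(L) = lim(x→∞) [exponent × ln(base)]
  Evaluate using L'Hôpital or standard limits, then exponentiate.
  L = 1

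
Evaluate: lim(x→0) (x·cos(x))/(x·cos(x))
This is a 0/0 indeterminate form.

Apply L'Hôpital's rule: differentiate numerator and denominator separately.
  f(x) = x·cos(x)   ⇒   f'(x) = -x·sin(x) + cos(x)
  g(x) = x·cos(x)   ⇒   g'(x) = -x·sin(x) + cos(x)
  lim(x→0) f'(x)/g'(x) = lim(x→0) (-x·sin(x) + cos(x))/(-x·sin(x) + cos(x))
  = 1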